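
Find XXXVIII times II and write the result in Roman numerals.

XXXVIII = 38
II = 2
38 × 2 = 76

LXXVI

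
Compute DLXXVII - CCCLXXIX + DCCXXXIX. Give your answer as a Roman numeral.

DLXXVII = 577, CCCLXXIX = 379, DCCXXXIX = 739
577 - 379 = 198
198 + 739 = 937

CMXXXVII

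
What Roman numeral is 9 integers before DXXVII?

DXXVII = 527
527 - 9 = 518

DXVIII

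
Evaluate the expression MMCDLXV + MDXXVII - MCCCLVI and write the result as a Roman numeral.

MMCDLXV = 2465, MDXXVII = 1527, MCCCLVI = 1356
2465 + 1527 = 3992
3992 - 1356 = 2636

MMDCXXXVI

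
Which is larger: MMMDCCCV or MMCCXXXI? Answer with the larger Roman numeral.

MMMDCCCV = 3805
MMCCXXXI = 2231
3805 is larger

MMMDCCCV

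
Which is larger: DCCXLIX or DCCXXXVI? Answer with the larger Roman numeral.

DCCXLIX = 749
DCCXXXVI = 736
749 is larger

DCCXLIX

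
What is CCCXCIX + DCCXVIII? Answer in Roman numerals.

CCCXCIX = 399
DCCXVIII = 718
399 + 718 = 1117

MCXVII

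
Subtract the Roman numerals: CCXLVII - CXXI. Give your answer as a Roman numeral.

CCXLVII = 247
CXXI = 121
247 - 121 = 126

CXXVI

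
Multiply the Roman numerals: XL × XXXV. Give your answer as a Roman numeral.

XL = 40
XXXV = 35
40 × 35 = 1400

MCD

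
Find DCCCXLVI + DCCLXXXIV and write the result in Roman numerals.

DCCCXLVI = 846
DCCLXXXIV = 784
846 + 784 = 1630

MDCXXX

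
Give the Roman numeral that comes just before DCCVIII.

DCCVIII = 708, so the previous integer is 708 - 1 = 707

DCCVII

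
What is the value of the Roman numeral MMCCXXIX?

MMCCXXIX: M=1000, M=1000, C=100, C=100, X=10, X=10, IX=9
1000 + 1000 + 100 + 100 + 10 + 10 + 9 = 2229

2229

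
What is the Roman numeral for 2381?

Convert 2381 to Roman numerals:
  2381 contains 2×1000 (MM)
  381 contains 3×100 (CCC)
  81 contains 1×50 (L)
  31 contains 3×10 (XXX)
  1 contains 1×1 (I)

MMCCCLXXXI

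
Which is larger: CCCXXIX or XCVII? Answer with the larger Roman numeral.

CCCXXIX = 329
XCVII = 97
329 is larger

CCCXXIX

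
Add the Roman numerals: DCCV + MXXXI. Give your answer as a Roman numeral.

DCCV = 705
MXXXI = 1031
705 + 1031 = 1736

MDCCXXXVI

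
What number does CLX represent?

CLX: C=100, L=50, X=10
100 + 50 + 10 = 160

160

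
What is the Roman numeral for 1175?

Convert 1175 to Roman numerals:
  1175 contains 1×1000 (M)
  175 contains 1×100 (C)
  75 contains 1×50 (L)
  25 contains 2×10 (XX)
  5 contains 1×5 (V)

MCLXXV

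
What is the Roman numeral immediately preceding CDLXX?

CDLXX = 470, so the previous integer is 470 - 1 = 469

CDLXIX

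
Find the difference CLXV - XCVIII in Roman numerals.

CLXV = 165
XCVIII = 98
165 - 98 = 67

LXVII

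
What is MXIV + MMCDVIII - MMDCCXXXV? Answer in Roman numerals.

MXIV = 1014, MMCDVIII = 2408, MMDCCXXXV = 2735
1014 + 2408 = 3422
3422 - 2735 = 687

DCLXXXVII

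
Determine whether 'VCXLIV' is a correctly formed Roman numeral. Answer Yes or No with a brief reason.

'VCXLIV': V should not appear more than once

No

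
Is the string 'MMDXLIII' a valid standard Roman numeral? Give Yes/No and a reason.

'MMDXLIII': Check the rules: uses only the symbols I, V, X, L, C, D, M; no symbol is repeated more than three times in a row; V, L and D each appear at most once; the only place a smaller symbol precedes a larger one is the allowed subtractive pair XL, the symbol right after such a pair (if any) is smaller than the pair's first symbol, and otherwise the values never increase from left to right. Value: M (1000) + M (1000) + D (500) + XL (40) + I (1) + I (1) + I (1) = 2543. So it is a valid standard Roman numeral.

Yes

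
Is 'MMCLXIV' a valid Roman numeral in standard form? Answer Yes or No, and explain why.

'MMCLXIV': Check the rules: uses only the symbols I, V, X, L, C, D, M; no symbol is repeated more than three times in a row; V, L and D each appear at most once; the only place a smaller symbol precedes a larger one is the allowed subtractive pair IV, the symbol right after such a pair (if any) is smaller than the pair's first symbol, and otherwise the values never increase from left to right. Value: M (1000) + M (1000) + C (100) + L (50) + X (10) + IV (4) = 2164. So it is a valid standard Roman numeral.

Yes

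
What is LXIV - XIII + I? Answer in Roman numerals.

LXIV = 64, XIII = 13, I = 1
64 - 13 = 51
51 + 1 = 52

LII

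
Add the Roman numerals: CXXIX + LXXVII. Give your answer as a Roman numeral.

CXXIX = 129
LXXVII = 77
129 + 77 = 206

CCVI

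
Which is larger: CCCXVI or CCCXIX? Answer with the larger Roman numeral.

CCCXVI = 316
CCCXIX = 319
319 is larger

CCCXIX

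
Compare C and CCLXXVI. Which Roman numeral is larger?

C = 100
CCLXXVI = 276
276 is larger

CCLXXVI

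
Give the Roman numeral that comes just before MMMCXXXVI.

MMMCXXXVI = 3136, so the previous integer is 3136 - 1 = 3135

MMMCXXXV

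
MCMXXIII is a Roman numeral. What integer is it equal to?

MCMXXIII: M=1000, CM=900, X=10, X=10, I=1, I=1, I=1
1000 + 900 + 10 + 10 + 1 + 1 + 1 = 1923

1923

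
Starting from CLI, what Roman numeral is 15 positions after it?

CLI = 151
151 + 15 = 166

CLXVI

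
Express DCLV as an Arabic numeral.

DCLV: D=500, C=100, L=50, V=5
500 + 100 + 50 + 5 = 655

655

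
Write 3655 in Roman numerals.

Convert 3655 to Roman numerals:
  3655 contains 3×1000 (MMM)
  655 contains 1×500 (D)
  155 contains 1×100 (C)
  55 contains 1×50 (L)
  5 contains 1×5 (V)

MMMDCLV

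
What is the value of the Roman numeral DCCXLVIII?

DCCXLVIII: D=500, C=100, C=100, XL=40, V=5, I=1, I=1, I=1
500 + 100 + 100 + 40 + 5 + 1 + 1 + 1 = 748

748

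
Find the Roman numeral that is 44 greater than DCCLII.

DCCLII = 752
752 + 44 = 796

DCCXCVI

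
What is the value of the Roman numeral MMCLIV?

MMCLIV: M=1000, M=1000, C=100, L=50, IV=4
1000 + 1000 + 100 + 50 + 4 = 2154

2154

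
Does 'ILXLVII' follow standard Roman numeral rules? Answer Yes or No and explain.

'ILXLVII': L should not appear more than once

No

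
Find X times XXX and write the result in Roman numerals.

X = 10
XXX = 30
10 × 30 = 300

CCC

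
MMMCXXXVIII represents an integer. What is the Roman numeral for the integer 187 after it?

MMMCXXXVIII = 3138
3138 + 187 = 3325

MMMCCCXXV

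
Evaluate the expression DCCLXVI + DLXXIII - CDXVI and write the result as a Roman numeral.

DCCLXVI = 766, DLXXIII = 573, CDXVI = 416
766 + 573 = 1339
1339 - 416 = 923

CMXXIII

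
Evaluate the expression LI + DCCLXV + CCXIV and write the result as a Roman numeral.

LI = 51, DCCLXV = 765, CCXIV = 214
51 + 765 = 816
816 + 214 = 1030

MXXX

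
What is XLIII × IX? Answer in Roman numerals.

XLIII = 43
IX = 9
43 × 9 = 387

CCCLXXXVII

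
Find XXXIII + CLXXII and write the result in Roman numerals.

XXXIII = 33
CLXXII = 172
33 + 172 = 205

CCV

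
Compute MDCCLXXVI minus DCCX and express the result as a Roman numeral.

MDCCLXXVI = 1776
DCCX = 710
1776 - 710 = 1066

MLXVI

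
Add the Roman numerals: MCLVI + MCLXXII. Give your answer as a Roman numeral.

MCLVI = 1156
MCLXXII = 1172
1156 + 1172 = 2328

MMCCCXXVIII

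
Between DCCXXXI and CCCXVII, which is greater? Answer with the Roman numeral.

DCCXXXI = 731
CCCXVII = 317
731 is larger

DCCXXXI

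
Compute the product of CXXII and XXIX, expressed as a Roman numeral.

CXXII = 122
XXIX = 29
122 × 29 = 3538

MMMDXXXVIII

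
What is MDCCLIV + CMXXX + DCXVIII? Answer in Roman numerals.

MDCCLIV = 1754, CMXXX = 930, DCXVIII = 618
1754 + 930 = 2684
2684 + 618 = 3302

MMMCCCII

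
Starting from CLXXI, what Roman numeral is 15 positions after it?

CLXXI = 171
171 + 15 = 186

CLXXXVI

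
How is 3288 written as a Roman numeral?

Convert 3288 to Roman numerals:
  3288 contains 3×1000 (MMM)
  288 contains 2×100 (CC)
  88 contains 1×50 (L)
  38 contains 3×10 (XXX)
  8 contains 1×5 (V)
  3 contains 3×1 (III)

MMMCCLXXXVIII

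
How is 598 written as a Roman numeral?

Convert 598 to Roman numerals:
  598 contains 1×500 (D)
  98 contains 1×90 (XC)
  8 contains 1×5 (V)
  3 contains 3×1 (III)

DXCVIII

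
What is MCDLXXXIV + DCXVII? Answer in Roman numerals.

MCDLXXXIV = 1484
DCXVII = 617
1484 + 617 = 2101

MMCI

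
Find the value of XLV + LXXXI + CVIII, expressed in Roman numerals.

XLV = 45, LXXXI = 81, CVIII = 108
45 + 81 = 126
126 + 108 = 234

CCXXXIV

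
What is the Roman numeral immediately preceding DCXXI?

DCXXI = 621, so the previous integer is 621 - 1 = 620

DCXX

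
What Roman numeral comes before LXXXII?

LXXXII = 82, so the previous integer is 82 - 1 = 81

LXXXI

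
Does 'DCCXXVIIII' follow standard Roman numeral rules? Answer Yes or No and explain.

'DCCXXVIIII': More than 3 consecutive I's

No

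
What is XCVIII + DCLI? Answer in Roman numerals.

XCVIII = 98
DCLI = 651
98 + 651 = 749

DCCXLIX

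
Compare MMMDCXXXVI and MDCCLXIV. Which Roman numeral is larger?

MMMDCXXXVI = 3636
MDCCLXIV = 1764
3636 is larger

MMMDCXXXVI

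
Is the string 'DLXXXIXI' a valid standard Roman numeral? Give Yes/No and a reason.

'DLXXXIXI': I cannot come right after the subtractive pair IX: once I is subtracted in IX, the next symbol must be smaller than I

No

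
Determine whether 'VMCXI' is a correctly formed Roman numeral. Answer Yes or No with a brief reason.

'VMCXI': Invalid subtractive combination: VM

No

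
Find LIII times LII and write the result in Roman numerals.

LIII = 53
LII = 52
53 × 52 = 2756

MMDCCLVI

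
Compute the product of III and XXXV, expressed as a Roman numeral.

III = 3
XXXV = 35
3 × 35 = 105

CV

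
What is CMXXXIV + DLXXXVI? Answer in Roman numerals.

CMXXXIV = 934
DLXXXVI = 586
934 + 586 = 1520

MDXX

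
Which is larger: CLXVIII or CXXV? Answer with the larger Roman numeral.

CLXVIII = 168
CXXV = 125
168 is larger

CLXVIII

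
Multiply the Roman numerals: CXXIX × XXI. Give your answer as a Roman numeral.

CXXIX = 129
XXI = 21
129 × 21 = 2709

MMDCCIX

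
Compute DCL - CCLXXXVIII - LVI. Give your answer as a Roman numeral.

DCL = 650, CCLXXXVIII = 288, LVI = 56
650 - 288 = 362
362 - 56 = 306

CCCVI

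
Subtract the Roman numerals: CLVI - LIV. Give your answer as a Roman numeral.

CLVI = 156
LIV = 54
156 - 54 = 102

CII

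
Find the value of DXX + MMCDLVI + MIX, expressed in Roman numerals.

DXX = 520, MMCDLVI = 2456, MIX = 1009
520 + 2456 = 2976
2976 + 1009 = 3985

MMMCMLXXXV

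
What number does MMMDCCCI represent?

MMMDCCCI: M=1000, M=1000, M=1000, D=500, C=100, C=100, C=100, I=1
1000 + 1000 + 1000 + 500 + 100 + 100 + 100 + 1 = 3801

3801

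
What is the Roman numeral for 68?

Convert 68 to Roman numerals:
  68 contains 1×50 (L)
  18 contains 1×10 (X)
  8 contains 1×5 (V)
  3 contains 3×1 (III)

LXVIII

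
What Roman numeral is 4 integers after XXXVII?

XXXVII = 37
37 + 4 = 41

XLI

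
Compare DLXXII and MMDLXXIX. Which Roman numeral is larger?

DLXXII = 572
MMDLXXIX = 2579
2579 is larger

MMDLXXIX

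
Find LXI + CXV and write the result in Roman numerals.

LXI = 61
CXV = 115
61 + 115 = 176

CLXXVI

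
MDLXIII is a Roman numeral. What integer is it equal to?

MDLXIII: M=1000, D=500, L=50, X=10, I=1, I=1, I=1
1000 + 500 + 50 + 10 + 1 + 1 + 1 = 1563

1563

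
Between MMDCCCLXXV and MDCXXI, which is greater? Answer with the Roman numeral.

MMDCCCLXXV = 2875
MDCXXI = 1621
2875 is larger

MMDCCCLXXV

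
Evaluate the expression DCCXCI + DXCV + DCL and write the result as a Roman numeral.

DCCXCI = 791, DXCV = 595, DCL = 650
791 + 595 = 1386
1386 + 650 = 2036

MMXXXVI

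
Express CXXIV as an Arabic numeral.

CXXIV: C=100, X=10, X=10, IV=4
100 + 10 + 10 + 4 = 124

124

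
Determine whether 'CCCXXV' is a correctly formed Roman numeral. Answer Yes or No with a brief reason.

'CCCXXV': Check the rules: uses only the symbols I, V, X, L, C, D, M; no symbol is repeated more than three times in a row; V, L and D each appear at most once; no smaller symbol precedes a larger one (values never increase from left to right). Value: C (100) + C (100) + C (100) + X (10) + X (10) + V (5) = 325. So it is a valid standard Roman numeral.

Yes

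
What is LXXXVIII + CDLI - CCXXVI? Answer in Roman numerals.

LXXXVIII = 88, CDLI = 451, CCXXVI = 226
88 + 451 = 539
539 - 226 = 313

CCCXIII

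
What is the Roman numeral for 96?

Convert 96 to Roman numerals:
  96 contains 1×90 (XC)
  6 contains 1×5 (V)
  1 contains 1×1 (I)

XCVI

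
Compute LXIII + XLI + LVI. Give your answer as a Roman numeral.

LXIII = 63, XLI = 41, LVI = 56
63 + 41 = 104
104 + 56 = 160

CLX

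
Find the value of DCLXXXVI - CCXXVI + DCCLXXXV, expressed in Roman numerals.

DCLXXXVI = 686, CCXXVI = 226, DCCLXXXV = 785
686 - 226 = 460
460 + 785 = 1245

MCCXLV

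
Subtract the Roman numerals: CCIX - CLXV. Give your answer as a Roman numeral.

CCIX = 209
CLXV = 165
209 - 165 = 44

XLIV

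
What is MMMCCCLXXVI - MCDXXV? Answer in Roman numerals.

MMMCCCLXXVI = 3376
MCDXXV = 1425
3376 - 1425 = 1951

MCMLI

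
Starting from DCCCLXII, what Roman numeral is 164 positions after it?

DCCCLXII = 862
862 + 164 = 1026

MXXVI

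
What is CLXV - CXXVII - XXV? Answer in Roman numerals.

CLXV = 165, CXXVII = 127, XXV = 25
165 - 127 = 38
38 - 25 = 13

XIII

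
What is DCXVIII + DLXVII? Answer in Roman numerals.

DCXVIII = 618
DLXVII = 567
618 + 567 = 1185

MCLXXXV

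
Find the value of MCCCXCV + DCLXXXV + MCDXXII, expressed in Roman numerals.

MCCCXCV = 1395, DCLXXXV = 685, MCDXXII = 1422
1395 + 685 = 2080
2080 + 1422 = 3502

MMMDII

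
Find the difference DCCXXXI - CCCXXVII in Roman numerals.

DCCXXXI = 731
CCCXXVII = 327
731 - 327 = 404

CDIV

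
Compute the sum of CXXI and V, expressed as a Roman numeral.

CXXI = 121
V = 5
121 + 5 = 126

CXXVI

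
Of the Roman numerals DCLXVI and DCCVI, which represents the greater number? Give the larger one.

DCLXVI = 666
DCCVI = 706
706 is larger

DCCVI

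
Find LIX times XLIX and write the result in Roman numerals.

LIX = 59
XLIX = 49
59 × 49 = 2891

MMDCCCXCI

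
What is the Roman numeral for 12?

Convert 12 to Roman numerals:
  12 contains 1×10 (X)
  2 contains 2×1 (II)

XII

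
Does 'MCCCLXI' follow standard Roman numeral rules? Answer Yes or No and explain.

'MCCCLXI': Check the rules: uses only the symbols I, V, X, L, C, D, M; no symbol is repeated more than three times in a row; V, L and D each appear at most once; no smaller symbol precedes a larger one (values never increase from left to right). Value: M (1000) + C (100) + C (100) + C (100) + L (50) + X (10) + I (1) = 1361. So it is a valid standard Roman numeral.

Yes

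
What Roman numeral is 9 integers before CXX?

CXX = 120
120 - 9 = 111

CXI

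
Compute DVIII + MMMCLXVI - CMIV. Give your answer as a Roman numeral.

DVIII = 508, MMMCLXVI = 3166, CMIV = 904
508 + 3166 = 3674
3674 - 904 = 2770

MMDCCLXX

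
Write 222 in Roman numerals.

Convert 222 to Roman numerals:
  222 contains 2×100 (CC)
  22 contains 2×10 (XX)
  2 contains 2×1 (II)

CCXXII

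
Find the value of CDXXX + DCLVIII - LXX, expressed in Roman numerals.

CDXXX = 430, DCLVIII = 658, LXX = 70
430 + 658 = 1088
1088 - 70 = 1018

MXVIII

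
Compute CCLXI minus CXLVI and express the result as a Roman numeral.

CCLXI = 261
CXLVI = 146
261 - 146 = 115

CXV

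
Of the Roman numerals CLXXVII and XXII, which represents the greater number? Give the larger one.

CLXXVII = 177
XXII = 22
177 is larger

CLXXVII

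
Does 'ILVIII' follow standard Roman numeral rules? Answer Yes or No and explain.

'ILVIII': Invalid subtractive combination: IL

No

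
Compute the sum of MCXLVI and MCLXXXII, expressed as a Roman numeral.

MCXLVI = 1146
MCLXXXII = 1182
1146 + 1182 = 2328

MMCCCXXVIII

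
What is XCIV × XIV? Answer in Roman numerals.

XCIV = 94
XIV = 14
94 × 14 = 1316

MCCCXVI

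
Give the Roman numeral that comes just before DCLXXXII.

DCLXXXII = 682, so the previous integer is 682 - 1 = 681

DCLXXXI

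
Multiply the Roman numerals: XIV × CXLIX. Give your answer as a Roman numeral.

XIV = 14
CXLIX = 149
14 × 149 = 2086

MMLXXXVI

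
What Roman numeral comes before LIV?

LIV = 54; previous is 53

LIII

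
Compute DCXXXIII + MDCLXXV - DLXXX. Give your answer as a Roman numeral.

DCXXXIII = 633, MDCLXXV = 1675, DLXXX = 580
633 + 1675 = 2308
2308 - 580 = 1728

MDCCXXVIII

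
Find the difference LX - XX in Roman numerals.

LX = 60
XX = 20
60 - 20 = 40

XL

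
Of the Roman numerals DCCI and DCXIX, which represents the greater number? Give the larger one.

DCCI = 701
DCXIX = 619
701 is larger

DCCI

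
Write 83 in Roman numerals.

Convert 83 to Roman numerals:
  83 contains 1×50 (L)
  33 contains 3×10 (XXX)
  3 contains 3×1 (III)

LXXXIII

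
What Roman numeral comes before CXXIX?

CXXIX = 129; previous is 128

CXXVIII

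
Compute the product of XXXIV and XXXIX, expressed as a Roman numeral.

XXXIV = 34
XXXIX = 39
34 × 39 = 1326

MCCCXXVI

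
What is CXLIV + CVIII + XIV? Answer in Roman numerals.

CXLIV = 144, CVIII = 108, XIV = 14
144 + 108 = 252
252 + 14 = 266

CCLXVI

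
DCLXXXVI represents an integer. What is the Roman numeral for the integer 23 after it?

DCLXXXVI = 686
686 + 23 = 709

DCCIX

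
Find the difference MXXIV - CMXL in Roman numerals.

MXXIV = 1024
CMXL = 940
1024 - 940 = 84

LXXXIV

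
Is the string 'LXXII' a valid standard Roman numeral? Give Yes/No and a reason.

'LXXII': Check the rules: uses only the symbols I, V, X, L, C, D, M; no symbol is repeated more than three times in a row; V, L and D each appear at most once; no smaller symbol precedes a larger one (values never increase from left to right). Value: L (50) + X (10) + X (10) + I (1) + I (1) = 72. So it is a valid standard Roman numeral.

Yes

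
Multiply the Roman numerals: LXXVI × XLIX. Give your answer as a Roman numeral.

LXXVI = 76
XLIX = 49
76 × 49 = 3724

MMMDCCXXIV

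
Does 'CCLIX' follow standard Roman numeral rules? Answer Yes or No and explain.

'CCLIX': Check the rules: uses only the symbols I, V, X, L, C, D, M; no symbol is repeated more than three times in a row; V, L and D each appear at most once; the only place a smaller symbol precedes a larger one is the allowed subtractive pair IX, the symbol right after such a pair (if any) is smaller than the pair's first symbol, and otherwise the values never increase from left to right. Value: C (100) + C (100) + L (50) + IX (9) = 259. So it is a valid standard Roman numeral.

Yes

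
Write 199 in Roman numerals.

Convert 199 to Roman numerals:
  199 contains 1×100 (C)
  99 contains 1×90 (XC)
  9 contains 1×9 (IX)

CXCIX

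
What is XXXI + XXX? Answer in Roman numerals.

XXXI = 31
XXX = 30
31 + 30 = 61

LXI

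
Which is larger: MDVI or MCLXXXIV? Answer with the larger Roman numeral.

MDVI = 1506
MCLXXXIV = 1184
1506 is larger

MDVI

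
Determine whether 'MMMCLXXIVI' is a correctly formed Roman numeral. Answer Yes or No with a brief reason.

'MMMCLXXIVI': I cannot come right after the subtractive pair IV: once I is subtracted in IV, the next symbol must be smaller than I

No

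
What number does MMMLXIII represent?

MMMLXIII: M=1000, M=1000, M=1000, L=50, X=10, I=1, I=1, I=1
1000 + 1000 + 1000 + 50 + 10 + 1 + 1 + 1 = 3063

3063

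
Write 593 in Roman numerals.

Convert 593 to Roman numerals:
  593 contains 1×500 (D)
  93 contains 1×90 (XC)
  3 contains 3×1 (III)

DXCIII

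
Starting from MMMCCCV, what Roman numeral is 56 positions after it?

MMMCCCV = 3305
3305 + 56 = 3361

MMMCCCLXI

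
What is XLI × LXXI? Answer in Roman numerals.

XLI = 41
LXXI = 71
41 × 71 = 2911

MMCMXI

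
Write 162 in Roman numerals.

Convert 162 to Roman numerals:
  162 contains 1×100 (C)
  62 contains 1×50 (L)
  12 contains 1×10 (X)
  2 contains 2×1 (II)

CLXII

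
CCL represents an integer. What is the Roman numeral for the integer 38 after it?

CCL = 250
250 + 38 = 288

CCLXXXVIII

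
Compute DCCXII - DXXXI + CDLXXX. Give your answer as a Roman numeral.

DCCXII = 712, DXXXI = 531, CDLXXX = 480
712 - 531 = 181
181 + 480 = 661

DCLXI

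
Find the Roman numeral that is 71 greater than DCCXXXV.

DCCXXXV = 735
735 + 71 = 806

DCCCVI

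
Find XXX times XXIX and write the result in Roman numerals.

XXX = 30
XXIX = 29
30 × 29 = 870

DCCCLXX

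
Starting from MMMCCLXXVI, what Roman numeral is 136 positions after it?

MMMCCLXXVI = 3276
3276 + 136 = 3412

MMMCDXII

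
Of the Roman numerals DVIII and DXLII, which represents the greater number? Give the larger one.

DVIII = 508
DXLII = 542
542 is larger

DXLII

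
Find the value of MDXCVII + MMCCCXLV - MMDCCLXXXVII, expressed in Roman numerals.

MDXCVII = 1597, MMCCCXLV = 2345, MMDCCLXXXVII = 2787
1597 + 2345 = 3942
3942 - 2787 = 1155

MCLV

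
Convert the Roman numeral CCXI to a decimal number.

CCXI: C=100, C=100, X=10, I=1
100 + 100 + 10 + 1 = 211

211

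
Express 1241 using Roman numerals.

Convert 1241 to Roman numerals:
  1241 contains 1×1000 (M)
  241 contains 2×100 (CC)
  41 contains 1×40 (XL)
  1 contains 1×1 (I)

MCCXLI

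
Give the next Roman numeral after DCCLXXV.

DCCLXXV = 775; next is 776

DCCLXXVI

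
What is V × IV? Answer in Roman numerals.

V = 5
IV = 4
5 × 4 = 20

XX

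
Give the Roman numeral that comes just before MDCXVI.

MDCXVI = 1616; previous is 1615

MDCXV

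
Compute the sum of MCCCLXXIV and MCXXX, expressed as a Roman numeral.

MCCCLXXIV = 1374
MCXXX = 1130
1374 + 1130 = 2504

MMDIV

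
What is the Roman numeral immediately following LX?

LX = 60, so the next integer is 60 + 1 = 61

LXI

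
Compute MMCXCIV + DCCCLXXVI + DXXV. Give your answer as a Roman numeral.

MMCXCIV = 2194, DCCCLXXVI = 876, DXXV = 525
2194 + 876 = 3070
3070 + 525 = 3595

MMMDXCV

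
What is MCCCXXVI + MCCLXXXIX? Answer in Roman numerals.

MCCCXXVI = 1326
MCCLXXXIX = 1289
1326 + 1289 = 2615

MMDCXV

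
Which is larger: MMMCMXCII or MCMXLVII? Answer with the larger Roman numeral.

MMMCMXCII = 3992
MCMXLVII = 1947
3992 is larger

MMMCMXCII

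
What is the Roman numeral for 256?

Convert 256 to Roman numerals:
  256 contains 2×100 (CC)
  56 contains 1×50 (L)
  6 contains 1×5 (V)
  1 contains 1×1 (I)

CCLVI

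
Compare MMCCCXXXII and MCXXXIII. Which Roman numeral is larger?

MMCCCXXXII = 2332
MCXXXIII = 1133
2332 is larger

MMCCCXXXII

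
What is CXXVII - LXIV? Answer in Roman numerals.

CXXVII = 127
LXIV = 64
127 - 64 = 63

LXIII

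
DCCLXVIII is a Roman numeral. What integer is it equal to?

DCCLXVIII: D=500, C=100, C=100, L=50, X=10, V=5, I=1, I=1, I=1
500 + 100 + 100 + 50 + 10 + 5 + 1 + 1 + 1 = 768

768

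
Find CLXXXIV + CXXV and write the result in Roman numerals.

CLXXXIV = 184
CXXV = 125
184 + 125 = 309

CCCIX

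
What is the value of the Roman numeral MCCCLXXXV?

MCCCLXXXV: M=1000, C=100, C=100, C=100, L=50, X=10, X=10, X=10, V=5
1000 + 100 + 100 + 100 + 50 + 10 + 10 + 10 + 5 = 1385

1385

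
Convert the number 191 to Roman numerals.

Convert 191 to Roman numerals:
  191 contains 1×100 (C)
  91 contains 1×90 (XC)
  1 contains 1×1 (I)

CXCI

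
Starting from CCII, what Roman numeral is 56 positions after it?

CCII = 202
202 + 56 = 258

CCLVIII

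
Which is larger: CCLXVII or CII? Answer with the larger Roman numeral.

CCLXVII = 267
CII = 102
267 is larger

CCLXVII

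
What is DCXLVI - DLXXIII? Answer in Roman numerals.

DCXLVI = 646
DLXXIII = 573
646 - 573 = 73

LXXIII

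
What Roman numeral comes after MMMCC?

MMMCC = 3200; next is 3201

MMMCCI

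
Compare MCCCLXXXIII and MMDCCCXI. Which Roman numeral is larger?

MCCCLXXXIII = 1383
MMDCCCXI = 2811
2811 is larger

MMDCCCXI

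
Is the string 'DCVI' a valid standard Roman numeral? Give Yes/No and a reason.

'DCVI': Check the rules: uses only the symbols I, V, X, L, C, D, M; no symbol is repeated more than three times in a row; V, L and D each appear at most once; no smaller symbol precedes a larger one (values never increase from left to right). Value: D (500) + C (100) + V (5) + I (1) = 606. So it is a valid standard Roman numeral.

Yes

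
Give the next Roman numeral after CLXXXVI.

CLXXXVI = 186, so the next integer is 186 + 1 = 187

CLXXXVII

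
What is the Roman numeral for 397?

Convert 397 to Roman numerals:
  397 contains 3×100 (CCC)
  97 contains 1×90 (XC)
  7 contains 1×5 (V)
  2 contains 2×1 (II)

CCCXCVII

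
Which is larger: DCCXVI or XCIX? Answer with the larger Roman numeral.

DCCXVI = 716
XCIX = 99
716 is larger

DCCXVI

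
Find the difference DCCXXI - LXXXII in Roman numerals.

DCCXXI = 721
LXXXII = 82
721 - 82 = 639

DCXXXIX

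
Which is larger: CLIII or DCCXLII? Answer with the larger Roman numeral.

CLIII = 153
DCCXLII = 742
742 is larger

DCCXLII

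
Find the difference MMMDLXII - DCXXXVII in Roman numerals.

MMMDLXII = 3562
DCXXXVII = 637
3562 - 637 = 2925

MMCMXXV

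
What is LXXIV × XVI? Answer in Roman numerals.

LXXIV = 74
XVI = 16
74 × 16 = 1184

MCLXXXIV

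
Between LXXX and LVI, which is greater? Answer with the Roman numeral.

LXXX = 80
LVI = 56
80 is larger

LXXX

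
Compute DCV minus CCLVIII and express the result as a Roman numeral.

DCV = 605
CCLVIII = 258
605 - 258 = 347

CCCXLVII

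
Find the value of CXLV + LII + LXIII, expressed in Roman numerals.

CXLV = 145, LII = 52, LXIII = 63
145 + 52 = 197
197 + 63 = 260

CCLX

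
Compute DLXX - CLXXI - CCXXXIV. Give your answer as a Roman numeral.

DLXX = 570, CLXXI = 171, CCXXXIV = 234
570 - 171 = 399
399 - 234 = 165

CLXV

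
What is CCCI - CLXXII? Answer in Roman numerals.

CCCI = 301
CLXXII = 172
301 - 172 = 129

CXXIX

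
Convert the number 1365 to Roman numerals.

Convert 1365 to Roman numerals:
  1365 contains 1×1000 (M)
  365 contains 3×100 (CCC)
  65 contains 1×50 (L)
  15 contains 1×10 (X)
  5 contains 1×5 (V)

MCCCLXV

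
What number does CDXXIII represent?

CDXXIII: CD=400, X=10, X=10, I=1, I=1, I=1
400 + 10 + 10 + 1 + 1 + 1 = 423

423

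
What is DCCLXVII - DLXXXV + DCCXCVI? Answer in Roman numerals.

DCCLXVII = 767, DLXXXV = 585, DCCXCVI = 796
767 - 585 = 182
182 + 796 = 978

CMLXXVIII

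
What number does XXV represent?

XXV: X=10, X=10, V=5
10 + 10 + 5 = 25

25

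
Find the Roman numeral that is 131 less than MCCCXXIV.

MCCCXXIV = 1324
1324 - 131 = 1193

MCXCIII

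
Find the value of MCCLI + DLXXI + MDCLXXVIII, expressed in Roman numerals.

MCCLI = 1251, DLXXI = 571, MDCLXXVIII = 1678
1251 + 571 = 1822
1822 + 1678 = 3500

MMMD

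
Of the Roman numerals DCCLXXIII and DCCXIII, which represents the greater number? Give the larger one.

DCCLXXIII = 773
DCCXIII = 713
773 is larger

DCCLXXIII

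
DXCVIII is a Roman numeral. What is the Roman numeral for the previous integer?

DXCVIII = 598, so the previous integer is 598 - 1 = 597

DXCVII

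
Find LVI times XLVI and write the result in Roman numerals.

LVI = 56
XLVI = 46
56 × 46 = 2576

MMDLXXVI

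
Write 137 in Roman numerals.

Convert 137 to Roman numerals:
  137 contains 1×100 (C)
  37 contains 3×10 (XXX)
  7 contains 1×5 (V)
  2 contains 2×1 (II)

CXXXVII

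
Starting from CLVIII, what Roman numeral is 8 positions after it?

CLVIII = 158
158 + 8 = 166

CLXVI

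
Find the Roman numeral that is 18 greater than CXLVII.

CXLVII = 147
147 + 18 = 165

CLXV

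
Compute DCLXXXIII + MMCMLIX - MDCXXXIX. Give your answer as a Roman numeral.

DCLXXXIII = 683, MMCMLIX = 2959, MDCXXXIX = 1639
683 + 2959 = 3642
3642 - 1639 = 2003

MMIII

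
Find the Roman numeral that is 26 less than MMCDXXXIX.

MMCDXXXIX = 2439
2439 - 26 = 2413

MMCDXIII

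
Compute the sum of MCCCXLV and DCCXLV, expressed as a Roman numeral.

MCCCXLV = 1345
DCCXLV = 745
1345 + 745 = 2090

MMXC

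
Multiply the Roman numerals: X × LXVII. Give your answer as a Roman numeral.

X = 10
LXVII = 67
10 × 67 = 670

DCLXX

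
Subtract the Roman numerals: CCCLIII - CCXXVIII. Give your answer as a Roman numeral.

CCCLIII = 353
CCXXVIII = 228
353 - 228 = 125

CXXV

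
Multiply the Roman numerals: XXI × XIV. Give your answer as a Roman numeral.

XXI = 21
XIV = 14
21 × 14 = 294

CCXCIV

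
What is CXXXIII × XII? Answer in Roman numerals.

CXXXIII = 133
XII = 12
133 × 12 = 1596

MDXCVI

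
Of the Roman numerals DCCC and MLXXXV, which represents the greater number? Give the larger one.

DCCC = 800
MLXXXV = 1085
1085 is larger

MLXXXV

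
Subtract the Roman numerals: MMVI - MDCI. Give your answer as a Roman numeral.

MMVI = 2006
MDCI = 1601
2006 - 1601 = 405

CDV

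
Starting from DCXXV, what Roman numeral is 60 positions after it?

DCXXV = 625
625 + 60 = 685

DCLXXXV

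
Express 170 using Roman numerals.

Convert 170 to Roman numerals:
  170 contains 1×100 (C)
  70 contains 1×50 (L)
  20 contains 2×10 (XX)

CLXX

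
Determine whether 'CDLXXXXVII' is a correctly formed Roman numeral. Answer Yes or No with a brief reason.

'CDLXXXXVII': More than 3 consecutive X's

No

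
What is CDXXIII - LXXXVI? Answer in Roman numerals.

CDXXIII = 423
LXXXVI = 86
423 - 86 = 337

CCCXXXVII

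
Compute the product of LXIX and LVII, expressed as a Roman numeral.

LXIX = 69
LVII = 57
69 × 57 = 3933

MMMCMXXXIII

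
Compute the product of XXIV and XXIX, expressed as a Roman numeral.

XXIV = 24
XXIX = 29
24 × 29 = 696

DCXCVI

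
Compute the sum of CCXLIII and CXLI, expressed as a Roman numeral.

CCXLIII = 243
CXLI = 141
243 + 141 = 384

CCCLXXXIV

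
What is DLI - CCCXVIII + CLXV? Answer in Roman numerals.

DLI = 551, CCCXVIII = 318, CLXV = 165
551 - 318 = 233
233 + 165 = 398

CCCXCVIII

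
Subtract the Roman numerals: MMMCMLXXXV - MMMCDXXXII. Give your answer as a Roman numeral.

MMMCMLXXXV = 3985
MMMCDXXXII = 3432
3985 - 3432 = 553

DLIII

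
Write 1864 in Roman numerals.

Convert 1864 to Roman numerals:
  1864 contains 1×1000 (M)
  864 contains 1×500 (D)
  364 contains 3×100 (CCC)
  64 contains 1×50 (L)
  14 contains 1×10 (X)
  4 contains 1×4 (IV)

MDCCCLXIV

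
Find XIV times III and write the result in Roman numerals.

XIV = 14
III = 3
14 × 3 = 42

XLII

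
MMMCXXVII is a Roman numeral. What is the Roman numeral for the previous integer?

MMMCXXVII = 3127; previous is 3126

MMMCXXVI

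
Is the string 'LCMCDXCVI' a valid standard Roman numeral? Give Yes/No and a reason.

'LCMCDXCVI': Invalid subtractive combination: LC

No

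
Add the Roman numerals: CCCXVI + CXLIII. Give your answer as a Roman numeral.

CCCXVI = 316
CXLIII = 143
316 + 143 = 459

CDLIX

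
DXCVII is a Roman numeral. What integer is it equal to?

DXCVII: D=500, XC=90, V=5, I=1, I=1
500 + 90 + 5 + 1 + 1 = 597

597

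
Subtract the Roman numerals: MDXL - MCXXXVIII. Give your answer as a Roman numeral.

MDXL = 1540
MCXXXVIII = 1138
1540 - 1138 = 402

CDII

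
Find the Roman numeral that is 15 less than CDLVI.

CDLVI = 456
456 - 15 = 441

CDXLI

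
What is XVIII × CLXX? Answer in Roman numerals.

XVIII = 18
CLXX = 170
18 × 170 = 3060

MMMLX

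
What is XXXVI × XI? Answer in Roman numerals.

XXXVI = 36
XI = 11
36 × 11 = 396

CCCXCVI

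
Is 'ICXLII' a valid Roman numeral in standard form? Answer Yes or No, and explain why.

'ICXLII': Invalid subtractive combination: IC

No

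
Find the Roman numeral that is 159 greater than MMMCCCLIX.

MMMCCCLIX = 3359
3359 + 159 = 3518

MMMDXVIII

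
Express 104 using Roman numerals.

Convert 104 to Roman numerals:
  104 contains 1×100 (C)
  4 contains 1×4 (IV)

CIV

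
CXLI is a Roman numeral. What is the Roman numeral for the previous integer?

CXLI = 141; previous is 140

CXL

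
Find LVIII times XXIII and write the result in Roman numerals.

LVIII = 58
XXIII = 23
58 × 23 = 1334

MCCCXXXIV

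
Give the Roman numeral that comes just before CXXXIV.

CXXXIV = 134; previous is 133

CXXXIII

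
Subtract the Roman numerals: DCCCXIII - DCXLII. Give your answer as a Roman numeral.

DCCCXIII = 813
DCXLII = 642
813 - 642 = 171

CLXXI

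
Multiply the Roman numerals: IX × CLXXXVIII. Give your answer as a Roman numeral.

IX = 9
CLXXXVIII = 188
9 × 188 = 1692

MDCXCII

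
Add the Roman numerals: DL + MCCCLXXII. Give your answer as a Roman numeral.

DL = 550
MCCCLXXII = 1372
550 + 1372 = 1922

MCMXXII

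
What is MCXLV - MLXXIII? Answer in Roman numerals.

MCXLV = 1145
MLXXIII = 1073
1145 - 1073 = 72

LXXII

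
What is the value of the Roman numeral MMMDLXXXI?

MMMDLXXXI: M=1000, M=1000, M=1000, D=500, L=50, X=10, X=10, X=10, I=1
1000 + 1000 + 1000 + 500 + 50 + 10 + 10 + 10 + 1 = 3581

3581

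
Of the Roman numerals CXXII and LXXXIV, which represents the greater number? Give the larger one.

CXXII = 122
LXXXIV = 84
122 is larger

CXXII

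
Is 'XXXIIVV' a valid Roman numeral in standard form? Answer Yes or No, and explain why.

'XXXIIVV': V should not appear more than once

No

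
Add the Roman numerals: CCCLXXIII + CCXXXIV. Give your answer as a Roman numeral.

CCCLXXIII = 373
CCXXXIV = 234
373 + 234 = 607

DCVII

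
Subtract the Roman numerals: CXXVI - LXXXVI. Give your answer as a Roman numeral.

CXXVI = 126
LXXXVI = 86
126 - 86 = 40

XL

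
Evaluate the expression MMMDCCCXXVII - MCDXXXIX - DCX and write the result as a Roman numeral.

MMMDCCCXXVII = 3827, MCDXXXIX = 1439, DCX = 610
3827 - 1439 = 2388
2388 - 610 = 1778

MDCCLXXVIII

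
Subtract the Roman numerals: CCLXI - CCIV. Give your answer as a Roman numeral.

CCLXI = 261
CCIV = 204
261 - 204 = 57

LVII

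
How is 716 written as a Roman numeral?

Convert 716 to Roman numerals:
  716 contains 1×500 (D)
  216 contains 2×100 (CC)
  16 contains 1×10 (X)
  6 contains 1×5 (V)
  1 contains 1×1 (I)

DCCXVI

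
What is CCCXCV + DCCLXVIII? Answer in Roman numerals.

CCCXCV = 395
DCCLXVIII = 768
395 + 768 = 1163

MCLXIII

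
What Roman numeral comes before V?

V = 5, so the previous integer is 5 - 1 = 4

IV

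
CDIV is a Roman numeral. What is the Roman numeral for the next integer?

CDIV = 404; next is 405

CDV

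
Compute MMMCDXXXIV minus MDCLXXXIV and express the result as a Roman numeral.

MMMCDXXXIV = 3434
MDCLXXXIV = 1684
3434 - 1684 = 1750

MDCCL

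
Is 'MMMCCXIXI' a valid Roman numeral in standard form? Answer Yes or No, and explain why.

'MMMCCXIXI': I cannot come right after the subtractive pair IX: once I is subtracted in IX, the next symbol must be smaller than I

No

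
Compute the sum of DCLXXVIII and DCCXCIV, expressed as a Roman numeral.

DCLXXVIII = 678
DCCXCIV = 794
678 + 794 = 1472

MCDLXXII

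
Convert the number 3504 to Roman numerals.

Convert 3504 to Roman numerals:
  3504 contains 3×1000 (MMM)
  504 contains 1×500 (D)
  4 contains 1×4 (IV)

MMMDIV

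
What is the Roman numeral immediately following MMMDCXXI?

MMMDCXXI = 3621, so the next integer is 3621 + 1 = 3622

MMMDCXXII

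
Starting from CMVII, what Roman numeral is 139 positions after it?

CMVII = 907
907 + 139 = 1046

MXLVI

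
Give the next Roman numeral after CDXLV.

CDXLV = 445, so the next integer is 445 + 1 = 446

CDXLVI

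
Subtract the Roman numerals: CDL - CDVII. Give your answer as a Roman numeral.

CDL = 450
CDVII = 407
450 - 407 = 43

XLIII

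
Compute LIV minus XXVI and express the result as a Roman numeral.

LIV = 54
XXVI = 26
54 - 26 = 28

XXVIII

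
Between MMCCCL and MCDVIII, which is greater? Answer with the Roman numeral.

MMCCCL = 2350
MCDVIII = 1408
2350 is larger

MMCCCL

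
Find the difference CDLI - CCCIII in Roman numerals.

CDLI = 451
CCCIII = 303
451 - 303 = 148

CXLVIII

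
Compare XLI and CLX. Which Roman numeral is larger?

XLI = 41
CLX = 160
160 is larger

CLX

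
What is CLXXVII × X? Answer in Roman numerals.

CLXXVII = 177
X = 10
177 × 10 = 1770

MDCCLXX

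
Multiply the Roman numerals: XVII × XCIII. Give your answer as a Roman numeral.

XVII = 17
XCIII = 93
17 × 93 = 1581

MDLXXXI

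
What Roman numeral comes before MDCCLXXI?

MDCCLXXI = 1771, so the previous integer is 1771 - 1 = 1770

MDCCLXX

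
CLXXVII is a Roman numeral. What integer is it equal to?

CLXXVII: C=100, L=50, X=10, X=10, V=5, I=1, I=1
100 + 50 + 10 + 10 + 5 + 1 + 1 = 177

177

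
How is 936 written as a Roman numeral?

Convert 936 to Roman numerals:
  936 contains 1×900 (CM)
  36 contains 3×10 (XXX)
  6 contains 1×5 (V)
  1 contains 1×1 (I)

CMXXXVI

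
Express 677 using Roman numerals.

Convert 677 to Roman numerals:
  677 contains 1×500 (D)
  177 contains 1×100 (C)
  77 contains 1×50 (L)
  27 contains 2×10 (XX)
  7 contains 1×5 (V)
  2 contains 2×1 (II)

DCLXXVII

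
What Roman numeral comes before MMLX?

MMLX = 2060, so the previous integer is 2060 - 1 = 2059

MMLIX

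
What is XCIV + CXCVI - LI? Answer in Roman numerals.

XCIV = 94, CXCVI = 196, LI = 51
94 + 196 = 290
290 - 51 = 239

CCXXXIX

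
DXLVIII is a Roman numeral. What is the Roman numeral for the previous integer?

DXLVIII = 548; previous is 547

DXLVII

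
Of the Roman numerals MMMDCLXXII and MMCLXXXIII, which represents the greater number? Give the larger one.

MMMDCLXXII = 3672
MMCLXXXIII = 2183
3672 is larger

MMMDCLXXII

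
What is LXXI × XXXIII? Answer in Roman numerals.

LXXI = 71
XXXIII = 33
71 × 33 = 2343

MMCCCXLIII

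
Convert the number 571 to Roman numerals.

Convert 571 to Roman numerals:
  571 contains 1×500 (D)
  71 contains 1×50 (L)
  21 contains 2×10 (XX)
  1 contains 1×1 (I)

DLXXI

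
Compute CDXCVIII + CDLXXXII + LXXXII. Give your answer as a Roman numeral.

CDXCVIII = 498, CDLXXXII = 482, LXXXII = 82
498 + 482 = 980
980 + 82 = 1062

MLXII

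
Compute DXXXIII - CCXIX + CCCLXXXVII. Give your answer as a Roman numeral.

DXXXIII = 533, CCXIX = 219, CCCLXXXVII = 387
533 - 219 = 314
314 + 387 = 701

DCCI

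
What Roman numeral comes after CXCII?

CXCII = 192, so the next integer is 192 + 1 = 193

CXCIII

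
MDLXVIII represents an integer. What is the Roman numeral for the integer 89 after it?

MDLXVIII = 1568
1568 + 89 = 1657

MDCLVII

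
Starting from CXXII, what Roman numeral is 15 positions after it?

CXXII = 122
122 + 15 = 137

CXXXVII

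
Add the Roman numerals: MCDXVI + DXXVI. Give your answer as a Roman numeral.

MCDXVI = 1416
DXXVI = 526
1416 + 526 = 1942

MCMXLII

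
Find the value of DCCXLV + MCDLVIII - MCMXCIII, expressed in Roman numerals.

DCCXLV = 745, MCDLVIII = 1458, MCMXCIII = 1993
745 + 1458 = 2203
2203 - 1993 = 210

CCX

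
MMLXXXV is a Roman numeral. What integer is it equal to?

MMLXXXV: M=1000, M=1000, L=50, X=10, X=10, X=10, V=5
1000 + 1000 + 50 + 10 + 10 + 10 + 5 = 2085

2085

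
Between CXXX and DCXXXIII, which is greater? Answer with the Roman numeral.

CXXX = 130
DCXXXIII = 633
633 is larger

DCXXXIII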